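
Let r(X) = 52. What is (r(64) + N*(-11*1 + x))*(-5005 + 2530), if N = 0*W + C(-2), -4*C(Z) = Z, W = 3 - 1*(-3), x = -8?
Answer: -210375/2 ≈ -1.0519e+5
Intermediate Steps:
W = 6 (W = 3 + 3 = 6)
C(Z) = -Z/4
N = 1/2 (N = 0*6 - 1/4*(-2) = 0 + 1/2 = 1/2 ≈ 0.50000)
(r(64) + N*(-11*1 + x))*(-5005 + 2530) = (52 + (-11*1 - 8)/2)*(-5005 + 2530) = (52 + (-11 - 8)/2)*(-2475) = (52 + (1/2)*(-19))*(-2475) = (52 - 19/2)*(-2475) = (85/2)*(-2475) = -210375/2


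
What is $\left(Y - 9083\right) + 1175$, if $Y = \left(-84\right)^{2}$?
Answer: $-852$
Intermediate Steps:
$Y = 7056$
$\left(Y - 9083\right) + 1175 = \left(7056 - 9083\right) + 1175 = -2027 + 1175 = -852$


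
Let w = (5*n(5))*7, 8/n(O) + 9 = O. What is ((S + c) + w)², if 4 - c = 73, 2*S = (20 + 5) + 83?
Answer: 7225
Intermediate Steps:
S = 54 (S = ((20 + 5) + 83)/2 = (25 + 83)/2 = (½)*108 = 54)
c = -69 (c = 4 - 1*73 = 4 - 73 = -69)
n(O) = 8/(-9 + O)
w = -70 (w = (5*(8/(-9 + 5)))*7 = (5*(8/(-4)))*7 = (5*(8*(-¼)))*7 = (5*(-2))*7 = -10*7 = -70)
((S + c) + w)² = ((54 - 69) - 70)² = (-15 - 70)² = (-85)² = 7225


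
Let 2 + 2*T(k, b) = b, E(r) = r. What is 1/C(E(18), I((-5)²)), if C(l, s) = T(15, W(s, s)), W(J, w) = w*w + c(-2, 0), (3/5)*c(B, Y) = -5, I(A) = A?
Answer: 3/922 ≈ 0.0032538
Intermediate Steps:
c(B, Y) = -25/3 (c(B, Y) = (5/3)*(-5) = -25/3)
W(J, w) = -25/3 + w² (W(J, w) = w*w - 25/3 = w² - 25/3 = -25/3 + w²)
T(k, b) = -1 + b/2
C(l, s) = -31/6 + s²/2 (C(l, s) = -1 + (-25/3 + s²)/2 = -1 + (-25/6 + s²/2) = -31/6 + s²/2)
1/C(E(18), I((-5)²)) = 1/(-31/6 + ((-5)²)²/2) = 1/(-31/6 + (½)*25²) = 1/(-31/6 + (½)*625) = 1/(-31/6 + 625/2) = 1/(922/3) = 3/922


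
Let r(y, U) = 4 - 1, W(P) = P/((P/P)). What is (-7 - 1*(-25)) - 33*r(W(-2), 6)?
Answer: -81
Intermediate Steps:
W(P) = P (W(P) = P/1 = P*1 = P)
r(y, U) = 3
(-7 - 1*(-25)) - 33*r(W(-2), 6) = (-7 - 1*(-25)) - 33*3 = (-7 + 25) - 99 = 18 - 99 = -81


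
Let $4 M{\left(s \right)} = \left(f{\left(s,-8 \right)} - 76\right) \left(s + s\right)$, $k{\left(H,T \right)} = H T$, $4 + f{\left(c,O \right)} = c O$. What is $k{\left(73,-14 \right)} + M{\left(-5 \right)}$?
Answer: $-922$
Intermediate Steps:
$f{\left(c,O \right)} = -4 + O c$ ($f{\left(c,O \right)} = -4 + c O = -4 + O c$)
$M{\left(s \right)} = \frac{s \left(-80 - 8 s\right)}{2}$ ($M{\left(s \right)} = \frac{\left(\left(-4 - 8 s\right) - 76\right) \left(s + s\right)}{4} = \frac{\left(-80 - 8 s\right) 2 s}{4} = \frac{2 s \left(-80 - 8 s\right)}{4} = \frac{s \left(-80 - 8 s\right)}{2}$)
$k{\left(73,-14 \right)} + M{\left(-5 \right)} = 73 \left(-14\right) - - 20 \left(10 - 5\right) = -1022 - \left(-20\right) 5 = -1022 + 100 = -922$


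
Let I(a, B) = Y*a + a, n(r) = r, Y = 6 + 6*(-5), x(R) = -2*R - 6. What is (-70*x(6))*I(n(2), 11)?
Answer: -57960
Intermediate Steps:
x(R) = -6 - 2*R
Y = -24 (Y = 6 - 30 = -24)
I(a, B) = -23*a (I(a, B) = -24*a + a = -23*a)
(-70*x(6))*I(n(2), 11) = (-70*(-6 - 2*6))*(-23*2) = -70*(-6 - 12)*(-46) = -70*(-18)*(-46) = 1260*(-46) = -57960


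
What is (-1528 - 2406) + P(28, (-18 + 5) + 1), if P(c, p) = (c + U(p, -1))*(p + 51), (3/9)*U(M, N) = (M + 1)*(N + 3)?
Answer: -5416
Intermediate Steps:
U(M, N) = 3*(1 + M)*(3 + N) (U(M, N) = 3*((M + 1)*(N + 3)) = 3*((1 + M)*(3 + N)) = 3*(1 + M)*(3 + N))
P(c, p) = (51 + p)*(6 + c + 6*p) (P(c, p) = (c + (9 + 3*(-1) + 9*p + 3*p*(-1)))*(p + 51) = (c + (9 - 3 + 9*p - 3*p))*(51 + p) = (c + (6 + 6*p))*(51 + p) = (6 + c + 6*p)*(51 + p) = (51 + p)*(6 + c + 6*p))
(-1528 - 2406) + P(28, (-18 + 5) + 1) = (-1528 - 2406) + (306 + 6*((-18 + 5) + 1)² + 51*28 + 312*((-18 + 5) + 1) + 28*((-18 + 5) + 1)) = -3934 + (306 + 6*(-13 + 1)² + 1428 + 312*(-13 + 1) + 28*(-13 + 1)) = -3934 + (306 + 6*(-12)² + 1428 + 312*(-12) + 28*(-12)) = -3934 + (306 + 6*144 + 1428 - 3744 - 336) = -3934 + (306 + 864 + 1428 - 3744 - 336) = -3934 - 1482 = -5416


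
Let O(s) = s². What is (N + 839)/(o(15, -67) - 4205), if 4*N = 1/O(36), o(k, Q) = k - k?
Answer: -4349377/21798720 ≈ -0.19952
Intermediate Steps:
o(k, Q) = 0
N = 1/5184 (N = 1/(4*(36²)) = (¼)/1296 = (¼)*(1/1296) = 1/5184 ≈ 0.00019290)
(N + 839)/(o(15, -67) - 4205) = (1/5184 + 839)/(0 - 4205) = (4349377/5184)/(-4205) = (4349377/5184)*(-1/4205) = -4349377/21798720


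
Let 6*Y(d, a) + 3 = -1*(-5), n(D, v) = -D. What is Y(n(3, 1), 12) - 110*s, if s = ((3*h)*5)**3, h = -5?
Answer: 139218751/3 ≈ 4.6406e+7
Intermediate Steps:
s = -421875 (s = ((3*(-5))*5)**3 = (-15*5)**3 = (-75)**3 = -421875)
Y(d, a) = 1/3 (Y(d, a) = -1/2 + (-1*(-5))/6 = -1/2 + (1/6)*5 = -1/2 + 5/6 = 1/3)
Y(n(3, 1), 12) - 110*s = 1/3 - 110*(-421875) = 1/3 + 46406250 = 139218751/3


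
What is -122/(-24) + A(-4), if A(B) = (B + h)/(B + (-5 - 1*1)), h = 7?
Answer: 287/60 ≈ 4.7833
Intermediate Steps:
A(B) = (7 + B)/(-6 + B) (A(B) = (B + 7)/(B + (-5 - 1*1)) = (7 + B)/(B + (-5 - 1)) = (7 + B)/(B - 6) = (7 + B)/(-6 + B))
-122/(-24) + A(-4) = -122/(-24) + (7 - 4)/(-6 - 4) = -1/24*(-122) + 3/(-10) = 61/12 - 1/10*3 = 61/12 - 3/10 = 287/60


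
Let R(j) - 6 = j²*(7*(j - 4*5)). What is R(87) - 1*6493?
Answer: 3543374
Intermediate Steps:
R(j) = 6 + j²*(-140 + 7*j) (R(j) = 6 + j²*(7*(j - 4*5)) = 6 + j²*(7*(j - 20)) = 6 + j²*(7*(-20 + j)) = 6 + j²*(-140 + 7*j))
R(87) - 1*6493 = (6 - 140*87² + 7*87³) - 1*6493 = (6 - 140*7569 + 7*658503) - 6493 = (6 - 1059660 + 4609521) - 6493 = 3549867 - 6493 = 3543374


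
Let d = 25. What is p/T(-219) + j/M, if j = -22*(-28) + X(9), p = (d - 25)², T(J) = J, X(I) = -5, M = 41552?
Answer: 611/41552 ≈ 0.014704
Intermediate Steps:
p = 0 (p = (25 - 25)² = 0² = 0)
j = 611 (j = -22*(-28) - 5 = 616 - 5 = 611)
p/T(-219) + j/M = 0/(-219) + 611/41552 = 0*(-1/219) + 611*(1/41552) = 0 + 611/41552 = 611/41552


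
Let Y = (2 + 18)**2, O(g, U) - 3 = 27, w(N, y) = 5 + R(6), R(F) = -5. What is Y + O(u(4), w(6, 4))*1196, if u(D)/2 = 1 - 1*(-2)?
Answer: 36280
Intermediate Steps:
w(N, y) = 0 (w(N, y) = 5 - 5 = 0)
u(D) = 6 (u(D) = 2*(1 - 1*(-2)) = 2*(1 + 2) = 2*3 = 6)
O(g, U) = 30 (O(g, U) = 3 + 27 = 30)
Y = 400 (Y = 20**2 = 400)
Y + O(u(4), w(6, 4))*1196 = 400 + 30*1196 = 400 + 35880 = 36280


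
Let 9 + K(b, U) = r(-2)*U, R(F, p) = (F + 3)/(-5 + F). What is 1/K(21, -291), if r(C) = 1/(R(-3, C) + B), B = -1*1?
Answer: 1/282 ≈ 0.0035461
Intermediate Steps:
B = -1
R(F, p) = (3 + F)/(-5 + F)
r(C) = -1 (r(C) = 1/((3 - 3)/(-5 - 3) - 1) = 1/(0/(-8) - 1) = 1/(-⅛*0 - 1) = 1/(0 - 1) = 1/(-1) = -1)
K(b, U) = -9 - U
1/K(21, -291) = 1/(-9 - 1*(-291)) = 1/(-9 + 291) = 1/282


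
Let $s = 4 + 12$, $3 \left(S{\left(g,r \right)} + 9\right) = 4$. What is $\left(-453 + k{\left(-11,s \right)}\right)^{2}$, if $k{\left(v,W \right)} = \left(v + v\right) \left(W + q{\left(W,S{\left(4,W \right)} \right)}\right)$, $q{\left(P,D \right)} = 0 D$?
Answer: $648025$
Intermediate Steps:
$S{\left(g,r \right)} = - \frac{23}{3}$ ($S{\left(g,r \right)} = -9 + \frac{1}{3} \cdot 4 = -9 + \frac{4}{3} = - \frac{23}{3}$)
$s = 16$
$q{\left(P,D \right)} = 0$
$k{\left(v,W \right)} = 2 W v$ ($k{\left(v,W \right)} = \left(v + v\right) \left(W + 0\right) = 2 v W = 2 W v$)
$\left(-453 + k{\left(-11,s \right)}\right)^{2} = \left(-453 + 2 \cdot 16 \left(-11\right)\right)^{2} = \left(-453 - 352\right)^{2} = \left(-805\right)^{2} = 648025$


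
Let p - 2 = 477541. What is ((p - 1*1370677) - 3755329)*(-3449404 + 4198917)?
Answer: -3484083448519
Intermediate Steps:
p = 477543 (p = 2 + 477541 = 477543)
((p - 1*1370677) - 3755329)*(-3449404 + 4198917) = ((477543 - 1*1370677) - 3755329)*(-3449404 + 4198917) = ((477543 - 1370677) - 3755329)*749513 = (-893134 - 3755329)*749513 = -4648463*749513 = -3484083448519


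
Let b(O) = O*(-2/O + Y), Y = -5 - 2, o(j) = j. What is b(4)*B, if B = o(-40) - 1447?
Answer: 44610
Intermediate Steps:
Y = -7
B = -1487 (B = -40 - 1447 = -1487)
b(O) = O*(-7 - 2/O) (b(O) = O*(-2/O - 7) = O*(-7 - 2/O))
b(4)*B = (-2 - 7*4)*(-1487) = (-2 - 28)*(-1487) = -30*(-1487) = 44610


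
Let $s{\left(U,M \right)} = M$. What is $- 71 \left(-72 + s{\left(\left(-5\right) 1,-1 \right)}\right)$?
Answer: $5183$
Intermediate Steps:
$- 71 \left(-72 + s{\left(\left(-5\right) 1,-1 \right)}\right) = - 71 \left(-72 - 1\right) = \left(-71\right) \left(-73\right) = 5183$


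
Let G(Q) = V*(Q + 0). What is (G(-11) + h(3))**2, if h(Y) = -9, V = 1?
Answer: 400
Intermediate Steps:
G(Q) = Q (G(Q) = 1*(Q + 0) = 1*Q = Q)
(G(-11) + h(3))**2 = (-11 - 9)**2 = (-20)**2 = 400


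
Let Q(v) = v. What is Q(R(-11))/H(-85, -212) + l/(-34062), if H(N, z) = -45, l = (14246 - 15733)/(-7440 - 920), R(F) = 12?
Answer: -75937039/284758320 ≈ -0.26667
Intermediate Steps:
l = 1487/8360 (l = -1487/(-8360) = -1487*(-1/8360) = 1487/8360 ≈ 0.17787)
Q(R(-11))/H(-85, -212) + l/(-34062) = 12/(-45) + (1487/8360)/(-34062) = 12*(-1/45) + (1487/8360)*(-1/34062) = -4/15 - 1487/284758320 = -75937039/284758320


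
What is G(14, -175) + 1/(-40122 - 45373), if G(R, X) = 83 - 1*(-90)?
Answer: 14790634/85495 ≈ 173.00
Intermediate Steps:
G(R, X) = 173 (G(R, X) = 83 + 90 = 173)
G(14, -175) + 1/(-40122 - 45373) = 173 + 1/(-40122 - 45373) = 173 + 1/(-85495) = 173 - 1/85495 = 14790634/85495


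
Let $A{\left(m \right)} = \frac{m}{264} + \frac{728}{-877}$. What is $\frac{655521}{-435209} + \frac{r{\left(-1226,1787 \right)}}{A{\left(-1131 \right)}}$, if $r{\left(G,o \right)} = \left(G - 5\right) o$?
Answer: $\frac{73885840494223795}{171773945837} \approx 4.3013 \cdot 10^{5}$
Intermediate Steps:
$A{\left(m \right)} = - \frac{728}{877} + \frac{m}{264}$ ($A{\left(m \right)} = m \frac{1}{264} + 728 \left(- \frac{1}{877}\right) = \frac{m}{264} - \frac{728}{877} = - \frac{728}{877} + \frac{m}{264}$)
$r{\left(G,o \right)} = o \left(-5 + G\right)$ ($r{\left(G,o \right)} = \left(-5 + G\right) o = o \left(-5 + G\right)$)
$\frac{655521}{-435209} + \frac{r{\left(-1226,1787 \right)}}{A{\left(-1131 \right)}} = \frac{655521}{-435209} + \frac{1787 \left(-5 - 1226\right)}{- \frac{728}{877} + \frac{1}{264} \left(-1131\right)} = 655521 \left(- \frac{1}{435209}\right) + \frac{1787 \left(-1231\right)}{- \frac{728}{877} - \frac{377}{88}} = - \frac{655521}{435209} - \frac{2199797}{- \frac{394693}{77176}} = - \frac{655521}{435209} - - \frac{169771533272}{394693} = - \frac{655521}{435209} + \frac{169771533272}{394693} = \frac{73885840494223795}{171773945837}$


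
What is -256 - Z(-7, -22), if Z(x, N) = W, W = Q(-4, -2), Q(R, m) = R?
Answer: -252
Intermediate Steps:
W = -4
Z(x, N) = -4
-256 - Z(-7, -22) = -256 - 1*(-4) = -256 + 4 = -252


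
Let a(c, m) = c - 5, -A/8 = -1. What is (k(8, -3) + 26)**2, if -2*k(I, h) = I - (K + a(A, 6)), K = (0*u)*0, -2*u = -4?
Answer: 2209/4 ≈ 552.25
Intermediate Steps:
u = 2 (u = -1/2*(-4) = 2)
A = 8 (A = -8*(-1) = 8)
K = 0 (K = (0*2)*0 = 0*0 = 0)
a(c, m) = -5 + c
k(I, h) = 3/2 - I/2 (k(I, h) = -(I - (0 + (-5 + 8)))/2 = -(I - (0 + 3))/2 = -(I - 1*3)/2 = -(I - 3)/2 = -(-3 + I)/2 = 3/2 - I/2)
(k(8, -3) + 26)**2 = ((3/2 - 1/2*8) + 26)**2 = ((3/2 - 4) + 26)**2 = (-5/2 + 26)**2 = (47/2)**2 = 2209/4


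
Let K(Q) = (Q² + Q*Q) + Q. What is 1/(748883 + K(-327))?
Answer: 1/962414 ≈ 1.0391e-6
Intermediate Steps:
K(Q) = Q + 2*Q² (K(Q) = (Q² + Q²) + Q = 2*Q² + Q = Q + 2*Q²)
1/(748883 + K(-327)) = 1/(748883 - 327*(1 + 2*(-327))) = 1/(748883 - 327*(1 - 654)) = 1/(748883 - 327*(-653)) = 1/(748883 + 213531) = 1/962414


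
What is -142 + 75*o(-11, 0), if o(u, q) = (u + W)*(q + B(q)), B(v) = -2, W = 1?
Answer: 1358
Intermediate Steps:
o(u, q) = (1 + u)*(-2 + q) (o(u, q) = (u + 1)*(q - 2) = (1 + u)*(-2 + q))
-142 + 75*o(-11, 0) = -142 + 75*(-2 + 0 - 2*(-11) + 0*(-11)) = -142 + 75*(-2 + 0 + 22 + 0) = -142 + 75*20 = -142 + 1500 = 1358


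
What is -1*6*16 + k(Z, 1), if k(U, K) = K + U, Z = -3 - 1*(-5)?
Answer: -93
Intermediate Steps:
Z = 2 (Z = -3 + 5 = 2)
-1*6*16 + k(Z, 1) = -1*6*16 + (1 + 2) = -6*16 + 3 = -96 + 3 = -93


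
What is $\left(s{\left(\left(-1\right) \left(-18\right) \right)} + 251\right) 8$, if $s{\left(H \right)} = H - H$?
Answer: $2008$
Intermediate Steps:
$s{\left(H \right)} = 0$
$\left(s{\left(\left(-1\right) \left(-18\right) \right)} + 251\right) 8 = \left(0 + 251\right) 8 = 251 \cdot 8 = 2008$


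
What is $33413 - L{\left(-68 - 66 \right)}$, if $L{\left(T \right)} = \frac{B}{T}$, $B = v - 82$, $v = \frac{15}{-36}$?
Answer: $\frac{53727115}{1608} \approx 33412.0$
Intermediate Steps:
$v = - \frac{5}{12}$ ($v = 15 \left(- \frac{1}{36}\right) = - \frac{5}{12} \approx -0.41667$)
$B = - \frac{989}{12}$ ($B = - \frac{5}{12} - 82 = - \frac{989}{12} \approx -82.417$)
$L{\left(T \right)} = - \frac{989}{12 T}$
$33413 - L{\left(-68 - 66 \right)} = 33413 - - \frac{989}{12 \left(-68 - 66\right)} = 33413 - - \frac{989}{12 \left(-134\right)} = 33413 - \left(- \frac{989}{12}\right) \left(- \frac{1}{134}\right) = 33413 - \frac{989}{1608} = \frac{53727115}{1608}$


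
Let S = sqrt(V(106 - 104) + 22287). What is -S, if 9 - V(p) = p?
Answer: -sqrt(22294) ≈ -149.31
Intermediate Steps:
V(p) = 9 - p
S = sqrt(22294) (S = sqrt((9 - (106 - 104)) + 22287) = sqrt((9 - 1*2) + 22287) = sqrt((9 - 2) + 22287) = sqrt(7 + 22287) = sqrt(22294) ≈ 149.31)
-S = -sqrt(22294)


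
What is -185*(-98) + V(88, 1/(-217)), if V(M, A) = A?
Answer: 3934209/217 ≈ 18130.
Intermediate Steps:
-185*(-98) + V(88, 1/(-217)) = -185*(-98) + 1/(-217) = 18130 - 1/217 = 3934209/217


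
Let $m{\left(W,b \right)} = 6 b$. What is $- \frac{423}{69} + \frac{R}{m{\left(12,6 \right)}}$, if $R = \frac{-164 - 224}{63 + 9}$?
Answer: $- \frac{93599}{14904} \approx -6.2801$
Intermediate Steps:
$R = - \frac{97}{18}$ ($R = - \frac{388}{72} = \left(-388\right) \frac{1}{72} = - \frac{97}{18} \approx -5.3889$)
$- \frac{423}{69} + \frac{R}{m{\left(12,6 \right)}} = - \frac{423}{69} - \frac{97}{18 \cdot 6 \cdot 6} = \left(-423\right) \frac{1}{69} - \frac{97}{18 \cdot 36} = - \frac{141}{23} - \frac{97}{648} = - \frac{93599}{14904}$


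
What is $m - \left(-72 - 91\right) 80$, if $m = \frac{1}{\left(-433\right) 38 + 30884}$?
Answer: $\frac{188167201}{14430} \approx 13040.0$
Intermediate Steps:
$m = \frac{1}{14430}$ ($m = \frac{1}{-16454 + 30884} = \frac{1}{14430} \approx 6.93 \cdot 10^{-5}$)
$m - \left(-72 - 91\right) 80 = \frac{1}{14430} - \left(-72 - 91\right) 80 = \frac{1}{14430} - \left(-163\right) 80 = \frac{1}{14430} - -13040 = \frac{1}{14430} + 13040 = \frac{188167201}{14430}$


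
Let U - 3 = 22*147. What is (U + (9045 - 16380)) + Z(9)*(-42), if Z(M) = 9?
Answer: -4476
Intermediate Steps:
U = 3237 (U = 3 + 22*147 = 3 + 3234 = 3237)
(U + (9045 - 16380)) + Z(9)*(-42) = (3237 + (9045 - 16380)) + 9*(-42) = (3237 - 7335) - 378 = -4098 - 378 = -4476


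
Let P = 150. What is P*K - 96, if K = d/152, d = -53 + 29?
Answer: -2274/19 ≈ -119.68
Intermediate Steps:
d = -24
K = -3/19 (K = -24/152 = -24*1/152 = -3/19 ≈ -0.15789)
P*K - 96 = 150*(-3/19) - 96 = -450/19 - 96 = -2274/19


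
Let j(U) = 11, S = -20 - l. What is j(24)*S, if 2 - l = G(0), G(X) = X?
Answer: -242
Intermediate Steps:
l = 2 (l = 2 - 1*0 = 2 + 0 = 2)
S = -22 (S = -20 - 1*2 = -20 - 2 = -22)
j(24)*S = 11*(-22) = -242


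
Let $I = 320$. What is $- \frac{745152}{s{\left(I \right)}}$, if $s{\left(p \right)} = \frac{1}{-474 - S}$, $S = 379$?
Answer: $635614656$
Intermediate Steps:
$s{\left(p \right)} = - \frac{1}{853}$ ($s{\left(p \right)} = \frac{1}{-474 - 379} = \frac{1}{-853} = - \frac{1}{853}$)
$- \frac{745152}{s{\left(I \right)}} = - \frac{745152}{- \frac{1}{853}} = \left(-745152\right) \left(-853\right) = 635614656$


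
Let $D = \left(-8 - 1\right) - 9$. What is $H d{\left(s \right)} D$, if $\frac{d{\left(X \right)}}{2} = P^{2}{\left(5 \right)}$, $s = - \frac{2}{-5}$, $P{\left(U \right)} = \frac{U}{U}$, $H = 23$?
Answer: $-828$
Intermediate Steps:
$P{\left(U \right)} = 1$
$s = \frac{2}{5}$ ($s = \left(-2\right) \left(- \frac{1}{5}\right) = \frac{2}{5} \approx 0.4$)
$D = -18$ ($D = -9 - 9 = -18$)
$d{\left(X \right)} = 2$ ($d{\left(X \right)} = 2 \cdot 1^{2} = 2 \cdot 1 = 2$)
$H d{\left(s \right)} D = 23 \cdot 2 \left(-18\right) = 46 \left(-18\right) = -828$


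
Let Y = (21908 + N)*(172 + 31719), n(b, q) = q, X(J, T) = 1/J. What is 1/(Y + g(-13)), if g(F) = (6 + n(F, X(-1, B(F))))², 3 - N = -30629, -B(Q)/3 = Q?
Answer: 1/1675553165 ≈ 5.9682e-10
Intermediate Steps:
B(Q) = -3*Q
N = 30632 (N = 3 - 1*(-30629) = 3 + 30629 = 30632)
Y = 1675553140 (Y = (21908 + 30632)*(172 + 31719) = 52540*31891 = 1675553140)
g(F) = 25 (g(F) = (6 + 1/(-1))² = (6 - 1)² = 5² = 25)
1/(Y + g(-13)) = 1/(1675553140 + 25) = 1/1675553165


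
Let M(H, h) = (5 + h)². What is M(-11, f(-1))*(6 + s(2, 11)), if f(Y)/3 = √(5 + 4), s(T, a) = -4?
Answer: 392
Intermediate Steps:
f(Y) = 9 (f(Y) = 3*√(5 + 4) = 3*√9 = 3*3 = 9)
M(-11, f(-1))*(6 + s(2, 11)) = (5 + 9)²*(6 - 4) = 14²*2 = 196*2 = 392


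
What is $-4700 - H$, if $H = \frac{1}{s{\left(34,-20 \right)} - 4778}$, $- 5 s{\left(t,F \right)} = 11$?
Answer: $- \frac{112334695}{23901} \approx -4700.0$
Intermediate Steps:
$s{\left(t,F \right)} = - \frac{11}{5}$ ($s{\left(t,F \right)} = \left(- \frac{1}{5}\right) 11 = - \frac{11}{5}$)
$H = - \frac{5}{23901}$ ($H = \frac{1}{- \frac{11}{5} - 4778} = \frac{1}{- \frac{23901}{5}} = - \frac{5}{23901} \approx -0.0002092$)
$-4700 - H = -4700 - - \frac{5}{23901} = -4700 + \frac{5}{23901} = - \frac{112334695}{23901}$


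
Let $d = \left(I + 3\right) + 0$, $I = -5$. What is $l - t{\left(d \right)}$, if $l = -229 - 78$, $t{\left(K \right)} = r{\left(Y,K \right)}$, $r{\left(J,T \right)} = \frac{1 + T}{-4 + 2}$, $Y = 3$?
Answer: $- \frac{615}{2} \approx -307.5$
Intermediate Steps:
$r{\left(J,T \right)} = - \frac{1}{2} - \frac{T}{2}$ ($r{\left(J,T \right)} = \frac{1 + T}{-2} = \left(1 + T\right) \left(- \frac{1}{2}\right) = - \frac{1}{2} - \frac{T}{2}$)
$d = -2$ ($d = \left(-5 + 3\right) + 0 = -2 + 0 = -2$)
$t{\left(K \right)} = - \frac{1}{2} - \frac{K}{2}$
$l = -307$ ($l = -229 - 78 = -307$)
$l - t{\left(d \right)} = -307 - \left(- \frac{1}{2} - -1\right) = -307 - \left(- \frac{1}{2} + 1\right) = -307 - \frac{1}{2} = - \frac{615}{2}$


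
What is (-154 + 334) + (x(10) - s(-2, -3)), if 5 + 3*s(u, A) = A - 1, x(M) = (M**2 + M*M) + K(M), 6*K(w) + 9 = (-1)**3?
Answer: 1144/3 ≈ 381.33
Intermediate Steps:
K(w) = -5/3 (K(w) = -3/2 + (1/6)*(-1)**3 = -3/2 + (1/6)*(-1) = -3/2 - 1/6 = -5/3)
x(M) = -5/3 + 2*M**2 (x(M) = (M**2 + M*M) - 5/3 = (M**2 + M**2) - 5/3 = 2*M**2 - 5/3 = -5/3 + 2*M**2)
s(u, A) = -2 + A/3 (s(u, A) = -5/3 + (A - 1)/3 = -5/3 + (-1 + A)/3 = -5/3 + (-1/3 + A/3) = -2 + A/3)
(-154 + 334) + (x(10) - s(-2, -3)) = (-154 + 334) + ((-5/3 + 2*10**2) - (-2 + (1/3)*(-3))) = 180 + ((-5/3 + 2*100) - (-2 - 1)) = 180 + ((-5/3 + 200) - 1*(-3)) = 180 + (595/3 + 3) = 180 + 604/3 = 1144/3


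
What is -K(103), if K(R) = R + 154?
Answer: -257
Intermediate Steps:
K(R) = 154 + R
-K(103) = -(154 + 103) = -1*257 = -257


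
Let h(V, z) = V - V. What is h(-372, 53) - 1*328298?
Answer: -328298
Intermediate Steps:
h(V, z) = 0
h(-372, 53) - 1*328298 = 0 - 1*328298 = 0 - 328298 = -328298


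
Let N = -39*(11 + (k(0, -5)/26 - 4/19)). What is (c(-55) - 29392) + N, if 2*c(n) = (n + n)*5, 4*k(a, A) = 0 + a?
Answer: -571668/19 ≈ -30088.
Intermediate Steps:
k(a, A) = a/4 (k(a, A) = (0 + a)/4 = a/4)
c(n) = 5*n (c(n) = ((n + n)*5)/2 = ((2*n)*5)/2 = (10*n)/2 = 5*n)
N = -7995/19 (N = -39*(11 + (((1/4)*0)/26 - 4/19)) = -39*(11 + (0*(1/26) - 4*1/19)) = -39*(11 + (0 - 4/19)) = -39*(11 - 4/19) = -39*205/19 = -7995/19 ≈ -420.79)
(c(-55) - 29392) + N = (5*(-55) - 29392) - 7995/19 = (-275 - 29392) - 7995/19 = -29667 - 7995/19 = -571668/19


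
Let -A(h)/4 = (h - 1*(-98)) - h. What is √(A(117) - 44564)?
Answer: 2*I*√11239 ≈ 212.03*I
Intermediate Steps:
A(h) = -392 (A(h) = -4*((h - 1*(-98)) - h) = -4*((h + 98) - h) = -4*((98 + h) - h) = -4*98 = -392)
√(A(117) - 44564) = √(-392 - 44564) = √(-44956) = 2*I*√11239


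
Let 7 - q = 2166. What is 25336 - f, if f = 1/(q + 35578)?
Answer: 846703783/33419 ≈ 25336.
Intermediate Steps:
q = -2159 (q = 7 - 1*2166 = 7 - 2166 = -2159)
f = 1/33419 (f = 1/(-2159 + 35578) = 1/33419 ≈ 2.9923e-5)
25336 - f = 25336 - 1*1/33419 = 25336 - 1/33419 = 846703783/33419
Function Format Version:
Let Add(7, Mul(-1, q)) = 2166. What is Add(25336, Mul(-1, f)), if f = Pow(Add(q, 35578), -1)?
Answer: Rational(846703783, 33419) ≈ 25336.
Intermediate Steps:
q = -2159 (q = Add(7, Mul(-1, 2166)) = Add(7, -2166) = -2159)
f = Rational(1, 33419) (f = Pow(Add(-2159, 35578), -1) = Pow(33419, -1) = Rational(1, 33419) ≈ 2.9923e-5)
Add(25336, Mul(-1, f)) = Add(25336, Mul(-1, Rational(1, 33419))) = Add(25336, Rational(-1, 33419)) = Rational(846703783, 33419)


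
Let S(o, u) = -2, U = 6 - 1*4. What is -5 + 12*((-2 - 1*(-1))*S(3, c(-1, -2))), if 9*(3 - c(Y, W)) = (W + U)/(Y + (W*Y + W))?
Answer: 19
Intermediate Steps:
U = 2 (U = 6 - 4 = 2)
c(Y, W) = 3 - (2 + W)/(9*(W + Y + W*Y)) (c(Y, W) = 3 - (W + 2)/(9*(Y + (W*Y + W))) = 3 - (2 + W)/(9*(Y + (W + W*Y))) = 3 - (2 + W)/(9*(W + Y + W*Y)))
-5 + 12*((-2 - 1*(-1))*S(3, c(-1, -2))) = -5 + 12*((-2 - 1*(-1))*(-2)) = -5 + 12*((-2 + 1)*(-2)) = -5 + 12*(-1*(-2)) = -5 + 12*2 = -5 + 24 = 19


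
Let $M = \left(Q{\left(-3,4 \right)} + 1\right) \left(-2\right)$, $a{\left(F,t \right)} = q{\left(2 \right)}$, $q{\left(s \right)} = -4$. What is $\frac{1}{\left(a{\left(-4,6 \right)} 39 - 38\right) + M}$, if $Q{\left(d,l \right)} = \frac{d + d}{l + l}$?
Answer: $- \frac{2}{389} \approx -0.0051414$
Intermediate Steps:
$a{\left(F,t \right)} = -4$
$Q{\left(d,l \right)} = \frac{d}{l}$ ($Q{\left(d,l \right)} = \frac{2 d}{2 l} = 2 d \frac{1}{2 l} = \frac{d}{l}$)
$M = - \frac{1}{2}$ ($M = \left(- \frac{3}{4} + 1\right) \left(-2\right) = \frac{1}{4} \left(-2\right) = - \frac{1}{2} \approx -0.5$)
$\frac{1}{\left(a{\left(-4,6 \right)} 39 - 38\right) + M} = \frac{1}{\left(\left(-4\right) 39 - 38\right) - \frac{1}{2}} = \frac{1}{\left(-156 - 38\right) - \frac{1}{2}} = \frac{1}{-194 - \frac{1}{2}} = \frac{1}{- \frac{389}{2}} = - \frac{2}{389}$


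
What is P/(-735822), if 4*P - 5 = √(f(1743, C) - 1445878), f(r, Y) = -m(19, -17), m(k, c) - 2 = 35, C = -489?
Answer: -5/2943288 - I*√1445915/2943288 ≈ -1.6988e-6 - 0.00040854*I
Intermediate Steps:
m(k, c) = 37 (m(k, c) = 2 + 35 = 37)
f(r, Y) = -37 (f(r, Y) = -1*37 = -37)
P = 5/4 + I*√1445915/4 (P = 5/4 + √(-37 - 1445878)/4 = 5/4 + √(-1445915)/4 = 5/4 + (I*√1445915)/4 = 5/4 + I*√1445915/4 ≈ 1.25 + 300.62*I)
P/(-735822) = (5/4 + I*√1445915/4)/(-735822) = (5/4 + I*√1445915/4)*(-1/735822) = -5/2943288 - I*√1445915/2943288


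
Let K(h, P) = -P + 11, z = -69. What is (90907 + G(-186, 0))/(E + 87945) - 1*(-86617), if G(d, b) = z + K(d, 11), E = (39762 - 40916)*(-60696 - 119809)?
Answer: 18050178651993/208390715 ≈ 86617.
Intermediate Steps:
E = 208302770 (E = -1154*(-180505) = 208302770)
K(h, P) = 11 - P
G(d, b) = -69 (G(d, b) = -69 + (11 - 1*11) = -69 + (11 - 11) = -69 + 0 = -69)
(90907 + G(-186, 0))/(E + 87945) - 1*(-86617) = (90907 - 69)/(208302770 + 87945) - 1*(-86617) = 90838/208390715 + 86617 = 18050178651993/208390715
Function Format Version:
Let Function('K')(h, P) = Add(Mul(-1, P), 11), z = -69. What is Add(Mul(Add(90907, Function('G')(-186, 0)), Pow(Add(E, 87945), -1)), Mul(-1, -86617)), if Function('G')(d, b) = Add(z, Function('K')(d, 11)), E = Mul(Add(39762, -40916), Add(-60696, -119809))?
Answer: Rational(18050178651993, 208390715) ≈ 86617.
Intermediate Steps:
E = 208302770 (E = Mul(-1154, -180505) = 208302770)
Function('K')(h, P) = Add(11, Mul(-1, P))
Function('G')(d, b) = -69 (Function('G')(d, b) = Add(-69, Add(11, Mul(-1, 11))) = Add(-69, Add(11, -11)) = Add(-69, 0) = -69)
Add(Mul(Add(90907, Function('G')(-186, 0)), Pow(Add(E, 87945), -1)), Mul(-1, -86617)) = Add(Mul(Add(90907, -69), Pow(Add(208302770, 87945), -1)), Mul(-1, -86617)) = Add(Mul(90838, Pow(208390715, -1)), 86617) = Add(Mul(90838, Rational(1, 208390715)), 86617) = Add(Rational(90838, 208390715), 86617) = Rational(18050178651993, 208390715)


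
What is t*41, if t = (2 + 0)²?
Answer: 164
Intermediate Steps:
t = 4 (t = 2² = 4)
t*41 = 4*41 = 164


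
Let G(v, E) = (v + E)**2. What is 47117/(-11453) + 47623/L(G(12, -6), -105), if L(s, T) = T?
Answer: -550373504/1202565 ≈ -457.67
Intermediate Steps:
G(v, E) = (E + v)**2
47117/(-11453) + 47623/L(G(12, -6), -105) = 47117/(-11453) + 47623/(-105) = 47117*(-1/11453) + 47623*(-1/105) = -47117/11453 - 47623/105 = -550373504/1202565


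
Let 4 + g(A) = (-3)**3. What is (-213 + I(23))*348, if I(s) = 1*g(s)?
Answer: -84912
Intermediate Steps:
g(A) = -31 (g(A) = -4 + (-3)**3 = -4 - 27 = -31)
I(s) = -31 (I(s) = 1*(-31) = -31)
(-213 + I(23))*348 = (-213 - 31)*348 = -244*348 = -84912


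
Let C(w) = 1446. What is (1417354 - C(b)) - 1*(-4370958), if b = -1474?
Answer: 5786866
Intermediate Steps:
(1417354 - C(b)) - 1*(-4370958) = (1417354 - 1*1446) - 1*(-4370958) = (1417354 - 1446) + 4370958 = 1415908 + 4370958 = 5786866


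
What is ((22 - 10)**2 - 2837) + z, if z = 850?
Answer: -1843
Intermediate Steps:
((22 - 10)**2 - 2837) + z = ((22 - 10)**2 - 2837) + 850 = (12**2 - 2837) + 850 = (144 - 2837) + 850 = -2693 + 850 = -1843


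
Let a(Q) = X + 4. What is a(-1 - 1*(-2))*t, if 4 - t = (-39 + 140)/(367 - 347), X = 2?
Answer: -63/10 ≈ -6.3000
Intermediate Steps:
a(Q) = 6 (a(Q) = 2 + 4 = 6)
t = -21/20 (t = 4 - (-39 + 140)/(367 - 347) = 4 - 101/20 = -21/20 ≈ -1.0500)
a(-1 - 1*(-2))*t = 6*(-21/20) = -63/10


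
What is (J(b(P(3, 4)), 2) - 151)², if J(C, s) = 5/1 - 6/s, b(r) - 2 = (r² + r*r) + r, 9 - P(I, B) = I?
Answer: 22201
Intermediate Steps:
P(I, B) = 9 - I
b(r) = 2 + r + 2*r² (b(r) = 2 + ((r² + r*r) + r) = 2 + ((r² + r²) + r) = 2 + (2*r² + r) = 2 + (r + 2*r²) = 2 + r + 2*r²)
J(C, s) = 5 - 6/s (J(C, s) = 5*1 - 6/s = 5 - 6/s)
(J(b(P(3, 4)), 2) - 151)² = ((5 - 6/2) - 151)² = ((5 - 6*½) - 151)² = ((5 - 3) - 151)² = (2 - 151)² = (-149)² = 22201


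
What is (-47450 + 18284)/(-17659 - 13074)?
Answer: 29166/30733 ≈ 0.94901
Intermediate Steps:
(-47450 + 18284)/(-17659 - 13074) = -29166/(-30733) = -29166*(-1/30733) = 29166/30733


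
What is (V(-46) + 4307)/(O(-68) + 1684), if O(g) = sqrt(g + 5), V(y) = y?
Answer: 7175524/2835919 - 12783*I*sqrt(7)/2835919 ≈ 2.5302 - 0.011926*I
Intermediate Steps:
O(g) = sqrt(5 + g)
(V(-46) + 4307)/(O(-68) + 1684) = (-46 + 4307)/(sqrt(5 - 68) + 1684) = 4261/(sqrt(-63) + 1684) = 4261/(3*I*sqrt(7) + 1684) = 4261/(1684 + 3*I*sqrt(7))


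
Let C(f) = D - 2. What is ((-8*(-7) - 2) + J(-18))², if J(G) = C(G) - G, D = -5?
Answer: 4225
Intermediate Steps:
C(f) = -7 (C(f) = -5 - 2 = -7)
J(G) = -7 - G
((-8*(-7) - 2) + J(-18))² = ((-8*(-7) - 2) + (-7 - 1*(-18)))² = ((56 - 2) + (-7 + 18))² = (54 + 11)² = 65² = 4225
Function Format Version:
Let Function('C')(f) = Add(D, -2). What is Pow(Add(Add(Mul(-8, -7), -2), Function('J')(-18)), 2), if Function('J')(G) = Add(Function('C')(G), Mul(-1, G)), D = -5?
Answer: 4225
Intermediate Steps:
Function('C')(f) = -7 (Function('C')(f) = Add(-5, -2) = -7)
Function('J')(G) = Add(-7, Mul(-1, G))
Pow(Add(Add(Mul(-8, -7), -2), Function('J')(-18)), 2) = Pow(Add(Add(Mul(-8, -7), -2), Add(-7, Mul(-1, -18))), 2) = Pow(Add(Add(56, -2), Add(-7, 18)), 2) = Pow(Add(54, 11), 2) = Pow(65, 2) = 4225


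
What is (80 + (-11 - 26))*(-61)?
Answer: -2623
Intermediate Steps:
(80 + (-11 - 26))*(-61) = (80 - 37)*(-61) = 43*(-61) = -2623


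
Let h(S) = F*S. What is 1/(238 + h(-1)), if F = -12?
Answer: 1/250 ≈ 0.0040000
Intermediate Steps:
h(S) = -12*S
1/(238 + h(-1)) = 1/(238 - 12*(-1)) = 1/(238 + 12) = 1/250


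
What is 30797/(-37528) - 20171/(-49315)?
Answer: -761776767/1850693320 ≈ -0.41162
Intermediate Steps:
30797/(-37528) - 20171/(-49315) = 30797*(-1/37528) - 20171*(-1/49315) = -30797/37528 + 20171/49315 = -761776767/1850693320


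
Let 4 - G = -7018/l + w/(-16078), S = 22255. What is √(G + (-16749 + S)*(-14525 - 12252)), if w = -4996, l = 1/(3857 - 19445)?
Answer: 2*I*√4149455132662001/8039 ≈ 16026.0*I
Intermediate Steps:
l = -1/15588 (l = 1/(-15588) = -1/15588 ≈ -6.4152e-5)
G = -879439109118/8039 (G = 4 - (-7018/(-1/15588) - 4996/(-16078)) = 4 - (-7018*(-15588) - 4996*(-1/16078)) = 4 - (109396584 + 2498/8039) = 4 - 1*879439141274/8039 = 4 - 879439141274/8039 = -879439109118/8039 ≈ -1.0940e+8)
√(G + (-16749 + S)*(-14525 - 12252)) = √(-879439109118/8039 + (-16749 + 22255)*(-14525 - 12252)) = √(-879439109118/8039 + 5506*(-26777)) = √(-879439109118/8039 - 147434162) = √(-2064662337436/8039) = 2*I*√4149455132662001/8039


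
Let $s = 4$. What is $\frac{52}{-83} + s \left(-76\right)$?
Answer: $- \frac{25284}{83} \approx -304.63$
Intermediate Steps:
$\frac{52}{-83} + s \left(-76\right) = \frac{52}{-83} + 4 \left(-76\right) = 52 \left(- \frac{1}{83}\right) - 304 = - \frac{52}{83} - 304 = - \frac{25284}{83}$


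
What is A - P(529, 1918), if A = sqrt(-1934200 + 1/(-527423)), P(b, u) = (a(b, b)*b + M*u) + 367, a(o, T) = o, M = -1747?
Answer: 3070538 + I*sqrt(538046125481399223)/527423 ≈ 3.0705e+6 + 1390.8*I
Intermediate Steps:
P(b, u) = 367 + b**2 - 1747*u (P(b, u) = (b*b - 1747*u) + 367 = (b**2 - 1747*u) + 367 = 367 + b**2 - 1747*u)
A = I*sqrt(538046125481399223)/527423 (A = sqrt(-1934200 - 1/527423) = sqrt(-1020141566601/527423) = I*sqrt(538046125481399223)/527423 ≈ 1390.8*I)
A - P(529, 1918) = I*sqrt(538046125481399223)/527423 - (367 + 529**2 - 1747*1918) = I*sqrt(538046125481399223)/527423 - (367 + 279841 - 3350746) = I*sqrt(538046125481399223)/527423 - 1*(-3070538) = I*sqrt(538046125481399223)/527423 + 3070538 = 3070538 + I*sqrt(538046125481399223)/527423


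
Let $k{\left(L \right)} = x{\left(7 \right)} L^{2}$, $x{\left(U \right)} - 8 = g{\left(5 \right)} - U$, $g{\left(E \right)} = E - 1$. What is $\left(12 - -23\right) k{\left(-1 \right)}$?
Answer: $175$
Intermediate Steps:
$g{\left(E \right)} = -1 + E$
$x{\left(U \right)} = 12 - U$ ($x{\left(U \right)} = 8 - \left(-4 + U\right) = 12 - U$)
$k{\left(L \right)} = 5 L^{2}$ ($k{\left(L \right)} = \left(12 - 7\right) L^{2} = 5 L^{2}$)
$\left(12 - -23\right) k{\left(-1 \right)} = \left(12 - -23\right) 5 \left(-1\right)^{2} = \left(12 + 23\right) 5 \cdot 1 = 35 \cdot 5 = 175$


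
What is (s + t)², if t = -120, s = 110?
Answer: 100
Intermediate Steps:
(s + t)² = (110 - 120)² = (-10)² = 100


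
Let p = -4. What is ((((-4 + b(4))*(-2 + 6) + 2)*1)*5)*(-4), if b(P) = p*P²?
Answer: 5400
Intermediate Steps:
b(P) = -4*P²
((((-4 + b(4))*(-2 + 6) + 2)*1)*5)*(-4) = ((((-4 - 4*4²)*(-2 + 6) + 2)*1)*5)*(-4) = ((((-4 - 4*16)*4 + 2)*1)*5)*(-4) = ((((-4 - 64)*4 + 2)*1)*5)*(-4) = (((-68*4 + 2)*1)*5)*(-4) = (((-272 + 2)*1)*5)*(-4) = (-270*1*5)*(-4) = -270*5*(-4) = -1350*(-4) = 5400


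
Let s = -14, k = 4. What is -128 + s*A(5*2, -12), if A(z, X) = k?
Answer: -184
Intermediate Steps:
A(z, X) = 4
-128 + s*A(5*2, -12) = -128 - 14*4 = -128 - 56 = -184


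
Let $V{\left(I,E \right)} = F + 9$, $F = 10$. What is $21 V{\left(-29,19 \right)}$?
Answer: $399$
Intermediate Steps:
$V{\left(I,E \right)} = 19$ ($V{\left(I,E \right)} = 10 + 9 = 19$)
$21 V{\left(-29,19 \right)} = 21 \cdot 19 = 399$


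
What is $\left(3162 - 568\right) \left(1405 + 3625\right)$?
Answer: $13047820$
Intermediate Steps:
$\left(3162 - 568\right) \left(1405 + 3625\right) = 2594 \cdot 5030 = 13047820$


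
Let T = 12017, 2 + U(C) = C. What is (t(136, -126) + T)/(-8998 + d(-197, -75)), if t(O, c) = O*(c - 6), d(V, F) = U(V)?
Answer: 5935/9197 ≈ 0.64532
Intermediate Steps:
U(C) = -2 + C
d(V, F) = -2 + V
t(O, c) = O*(-6 + c)
(t(136, -126) + T)/(-8998 + d(-197, -75)) = (136*(-6 - 126) + 12017)/(-8998 + (-2 - 197)) = (136*(-132) + 12017)/(-8998 - 199) = (-17952 + 12017)/(-9197) = -5935*(-1/9197) = 5935/9197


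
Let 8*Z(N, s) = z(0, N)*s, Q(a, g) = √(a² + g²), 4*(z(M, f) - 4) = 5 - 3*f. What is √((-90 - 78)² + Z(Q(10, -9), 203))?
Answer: √(1814862 - 1218*√181)/8 ≈ 167.63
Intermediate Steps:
z(M, f) = 21/4 - 3*f/4 (z(M, f) = 4 + (5 - 3*f)/4 = 4 + (5/4 - 3*f/4) = 21/4 - 3*f/4)
Z(N, s) = s*(21/4 - 3*N/4)/8 (Z(N, s) = ((21/4 - 3*N/4)*s)/8 = (s*(21/4 - 3*N/4))/8 = s*(21/4 - 3*N/4)/8)
√((-90 - 78)² + Z(Q(10, -9), 203)) = √((-90 - 78)² + (3/32)*203*(7 - √(10² + (-9)²))) = √((-168)² + (3/32)*203*(7 - √(100 + 81))) = √(28224 + (3/32)*203*(7 - √181)) = √(28224 + (4263/32 - 609*√181/32)) = √(907431/32 - 609*√181/32)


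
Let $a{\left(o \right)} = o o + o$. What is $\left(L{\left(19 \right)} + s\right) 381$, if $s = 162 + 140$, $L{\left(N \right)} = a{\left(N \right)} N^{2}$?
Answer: $52380642$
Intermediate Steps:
$a{\left(o \right)} = o + o^{2}$ ($a{\left(o \right)} = o^{2} + o = o + o^{2}$)
$L{\left(N \right)} = N^{3} \left(1 + N\right)$ ($L{\left(N \right)} = N \left(1 + N\right) N^{2} = N^{3} \left(1 + N\right)$)
$s = 302$
$\left(L{\left(19 \right)} + s\right) 381 = \left(19^{3} \left(1 + 19\right) + 302\right) 381 = \left(6859 \cdot 20 + 302\right) 381 = \left(137180 + 302\right) 381 = 137482 \cdot 381 = 52380642$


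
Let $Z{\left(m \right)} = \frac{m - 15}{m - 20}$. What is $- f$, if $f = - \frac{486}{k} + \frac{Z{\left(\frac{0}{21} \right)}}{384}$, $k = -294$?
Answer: $- \frac{41521}{25088} \approx -1.655$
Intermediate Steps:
$Z{\left(m \right)} = \frac{-15 + m}{-20 + m}$
$f = \frac{41521}{25088}$ ($f = - \frac{486}{-294} + \frac{\frac{1}{-20 + \frac{0}{21}} \left(-15 + \frac{0}{21}\right)}{384} = \left(-486\right) \left(- \frac{1}{294}\right) + \frac{-15 + 0 \cdot \frac{1}{21}}{-20 + 0 \cdot \frac{1}{21}} \cdot \frac{1}{384} = \frac{81}{49} + \frac{-15 + 0}{-20 + 0} \cdot \frac{1}{384} = \frac{81}{49} + \frac{1}{-20} \left(-15\right) \frac{1}{384} = \frac{81}{49} + \left(- \frac{1}{20}\right) \left(-15\right) \frac{1}{384} = \frac{81}{49} + \frac{3}{4} \cdot \frac{1}{384} = \frac{81}{49} + \frac{1}{512} = \frac{41521}{25088} \approx 1.655$)
$- f = \left(-1\right) \frac{41521}{25088} = - \frac{41521}{25088}$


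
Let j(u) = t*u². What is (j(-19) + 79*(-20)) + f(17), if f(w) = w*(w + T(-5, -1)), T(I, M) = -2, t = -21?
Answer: -8906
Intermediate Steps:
j(u) = -21*u²
f(w) = w*(-2 + w) (f(w) = w*(w - 2) = w*(-2 + w))
(j(-19) + 79*(-20)) + f(17) = (-21*(-19)² + 79*(-20)) + 17*(-2 + 17) = (-21*361 - 1580) + 17*15 = (-7581 - 1580) + 255 = -9161 + 255 = -8906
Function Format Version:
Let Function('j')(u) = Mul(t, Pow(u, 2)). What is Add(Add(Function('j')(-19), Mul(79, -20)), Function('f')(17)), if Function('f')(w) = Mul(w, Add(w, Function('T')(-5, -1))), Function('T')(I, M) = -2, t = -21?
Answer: -8906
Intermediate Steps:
Function('j')(u) = Mul(-21, Pow(u, 2))
Function('f')(w) = Mul(w, Add(-2, w)) (Function('f')(w) = Mul(w, Add(w, -2)) = Mul(w, Add(-2, w)))
Add(Add(Function('j')(-19), Mul(79, -20)), Function('f')(17)) = Add(Add(Mul(-21, Pow(-19, 2)), Mul(79, -20)), Mul(17, Add(-2, 17))) = Add(Add(Mul(-21, 361), -1580), Mul(17, 15)) = Add(Add(-7581, -1580), 255) = Add(-9161, 255) = -8906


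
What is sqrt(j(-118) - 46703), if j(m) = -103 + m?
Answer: 2*I*sqrt(11731) ≈ 216.62*I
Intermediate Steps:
sqrt(j(-118) - 46703) = sqrt((-103 - 118) - 46703) = sqrt(-221 - 46703) = sqrt(-46924) = 2*I*sqrt(11731)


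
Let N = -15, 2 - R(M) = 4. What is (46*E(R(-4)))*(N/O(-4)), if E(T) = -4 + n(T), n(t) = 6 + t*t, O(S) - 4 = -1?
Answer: -1380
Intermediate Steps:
O(S) = 3 (O(S) = 4 - 1 = 3)
n(t) = 6 + t²
R(M) = -2 (R(M) = 2 - 1*4 = 2 - 4 = -2)
E(T) = 2 + T² (E(T) = -4 + (6 + T²) = 2 + T²)
(46*E(R(-4)))*(N/O(-4)) = (46*(2 + (-2)²))*(-15/3) = (46*(2 + 4))*(-15*⅓) = (46*6)*(-5) = 276*(-5) = -1380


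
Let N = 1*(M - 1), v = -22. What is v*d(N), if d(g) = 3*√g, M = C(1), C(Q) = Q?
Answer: 0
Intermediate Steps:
M = 1
N = 0 (N = 1*(1 - 1) = 1*0 = 0)
v*d(N) = -66*√0 = -66*0 = -22*0 = 0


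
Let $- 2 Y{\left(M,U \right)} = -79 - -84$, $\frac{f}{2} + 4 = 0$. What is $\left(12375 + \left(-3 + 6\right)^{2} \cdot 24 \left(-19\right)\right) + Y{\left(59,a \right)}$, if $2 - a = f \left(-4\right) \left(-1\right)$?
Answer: $\frac{16537}{2} \approx 8268.5$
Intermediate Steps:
$f = -8$ ($f = -8 + 2 \cdot 0 = -8 + 0 = -8$)
$a = 34$ ($a = 2 - \left(-8\right) \left(-4\right) \left(-1\right) = 2 - 32 \left(-1\right) = 2 - -32 = 2 + 32 = 34$)
$Y{\left(M,U \right)} = - \frac{5}{2}$ ($Y{\left(M,U \right)} = - \frac{-79 - -84}{2} = - \frac{-79 + 84}{2} = \left(- \frac{1}{2}\right) 5 = - \frac{5}{2}$)
$\left(12375 + \left(-3 + 6\right)^{2} \cdot 24 \left(-19\right)\right) + Y{\left(59,a \right)} = \left(12375 + \left(-3 + 6\right)^{2} \cdot 24 \left(-19\right)\right) - \frac{5}{2} = \left(12375 + 3^{2} \cdot 24 \left(-19\right)\right) - \frac{5}{2} = \left(12375 + 9 \cdot 24 \left(-19\right)\right) - \frac{5}{2} = \left(12375 + 216 \left(-19\right)\right) - \frac{5}{2} = \left(12375 - 4104\right) - \frac{5}{2} = 8271 - \frac{5}{2} = \frac{16537}{2}$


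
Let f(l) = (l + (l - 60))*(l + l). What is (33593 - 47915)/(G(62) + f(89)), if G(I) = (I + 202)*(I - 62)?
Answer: -7161/10502 ≈ -0.68187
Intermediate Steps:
G(I) = (-62 + I)*(202 + I) (G(I) = (202 + I)*(-62 + I) = (-62 + I)*(202 + I))
f(l) = 2*l*(-60 + 2*l) (f(l) = (l + (-60 + l))*(2*l) = (-60 + 2*l)*(2*l) = 2*l*(-60 + 2*l))
(33593 - 47915)/(G(62) + f(89)) = (33593 - 47915)/((-12524 + 62² + 140*62) + 4*89*(-30 + 89)) = -14322/((-12524 + 3844 + 8680) + 4*89*59) = -14322/(0 + 21004) = -14322/21004 = -14322*1/21004 = -7161/10502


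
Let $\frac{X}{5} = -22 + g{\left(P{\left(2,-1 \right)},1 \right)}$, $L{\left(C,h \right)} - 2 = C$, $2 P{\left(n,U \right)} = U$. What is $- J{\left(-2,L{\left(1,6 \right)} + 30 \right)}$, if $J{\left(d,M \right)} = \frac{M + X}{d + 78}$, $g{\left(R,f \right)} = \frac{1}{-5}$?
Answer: $\frac{39}{38} \approx 1.0263$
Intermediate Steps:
$P{\left(n,U \right)} = \frac{U}{2}$
$L{\left(C,h \right)} = 2 + C$
$g{\left(R,f \right)} = - \frac{1}{5}$
$X = -111$ ($X = 5 \left(-22 - \frac{1}{5}\right) = 5 \left(- \frac{111}{5}\right) = -111$)
$J{\left(d,M \right)} = \frac{-111 + M}{78 + d}$ ($J{\left(d,M \right)} = \frac{M - 111}{d + 78} = \frac{-111 + M}{78 + d}$)
$- J{\left(-2,L{\left(1,6 \right)} + 30 \right)} = - \frac{-111 + \left(\left(2 + 1\right) + 30\right)}{78 - 2} = - \frac{-111 + \left(3 + 30\right)}{76} = - \frac{-111 + 33}{76} = - \frac{-78}{76} = \left(-1\right) \left(- \frac{39}{38}\right) = \frac{39}{38}$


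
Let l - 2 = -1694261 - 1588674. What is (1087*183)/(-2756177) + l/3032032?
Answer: -9651479264613/8356816861664 ≈ -1.1549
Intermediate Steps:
l = -3282933 (l = 2 + (-1694261 - 1588674) = 2 - 3282935 = -3282933)
(1087*183)/(-2756177) + l/3032032 = (1087*183)/(-2756177) - 3282933/3032032 = 198921*(-1/2756177) - 3282933*1/3032032 = -198921/2756177 - 3282933/3032032 = -9651479264613/8356816861664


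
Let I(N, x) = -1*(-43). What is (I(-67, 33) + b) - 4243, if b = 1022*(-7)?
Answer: -11354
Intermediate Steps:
I(N, x) = 43
b = -7154
(I(-67, 33) + b) - 4243 = (43 - 7154) - 4243 = -7111 - 4243 = -11354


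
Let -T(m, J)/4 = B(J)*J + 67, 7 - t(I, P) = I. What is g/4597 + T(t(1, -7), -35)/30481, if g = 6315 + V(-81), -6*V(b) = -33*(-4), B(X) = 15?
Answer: 200238637/140121157 ≈ 1.4290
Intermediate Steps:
t(I, P) = 7 - I
V(b) = -22 (V(b) = -(-11)*(-4)/2 = -1/6*132 = -22)
g = 6293 (g = 6315 - 22 = 6293)
T(m, J) = -268 - 60*J (T(m, J) = -4*(15*J + 67) = -4*(67 + 15*J) = -268 - 60*J)
g/4597 + T(t(1, -7), -35)/30481 = 6293/4597 + (-268 - 60*(-35))/30481 = 6293*(1/4597) + (-268 + 2100)*(1/30481) = 6293/4597 + 1832*(1/30481) = 6293/4597 + 1832/30481 = 200238637/140121157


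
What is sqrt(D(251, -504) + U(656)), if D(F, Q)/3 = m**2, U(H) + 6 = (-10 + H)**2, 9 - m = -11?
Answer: sqrt(418510) ≈ 646.92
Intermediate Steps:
m = 20 (m = 9 - 1*(-11) = 9 + 11 = 20)
U(H) = -6 + (-10 + H)**2
D(F, Q) = 1200 (D(F, Q) = 3*20**2 = 3*400 = 1200)
sqrt(D(251, -504) + U(656)) = sqrt(1200 + (-6 + (-10 + 656)**2)) = sqrt(1200 + (-6 + 646**2)) = sqrt(1200 + (-6 + 417316)) = sqrt(1200 + 417310) = sqrt(418510)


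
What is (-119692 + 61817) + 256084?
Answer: 198209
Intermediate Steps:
(-119692 + 61817) + 256084 = -57875 + 256084 = 198209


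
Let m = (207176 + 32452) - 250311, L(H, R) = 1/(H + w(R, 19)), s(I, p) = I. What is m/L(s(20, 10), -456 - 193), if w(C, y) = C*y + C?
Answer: 138451680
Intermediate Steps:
w(C, y) = C + C*y
L(H, R) = 1/(H + 20*R) (L(H, R) = 1/(H + R*(1 + 19)) = 1/(H + R*20) = 1/(H + 20*R))
m = -10683 (m = 239628 - 250311 = -10683)
m/L(s(20, 10), -456 - 193) = -(213660 + 213660*(-456 - 193)) = -10683/(1/(20 + 20*(-649))) = -10683/(1/(20 - 12980)) = -10683/(1/(-12960)) = -10683/(-1/12960) = -10683*(-12960) = 138451680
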